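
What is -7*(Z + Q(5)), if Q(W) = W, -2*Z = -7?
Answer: -119/2 ≈ -59.500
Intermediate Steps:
Z = 7/2 (Z = -1/2*(-7) = 7/2 ≈ 3.5000)
-7*(Z + Q(5)) = -7*(7/2 + 5) = -7*17/2 = -119/2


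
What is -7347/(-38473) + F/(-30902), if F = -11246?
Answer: 4175344/7524637 ≈ 0.55489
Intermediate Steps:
-7347/(-38473) + F/(-30902) = -7347/(-38473) - 11246/(-30902) = -7347*(-1/38473) - 11246*(-1/30902) = 93/487 + 5623/15451 = 4175344/7524637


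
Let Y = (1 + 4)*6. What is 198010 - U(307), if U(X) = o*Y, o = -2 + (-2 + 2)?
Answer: 198070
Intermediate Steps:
Y = 30 (Y = 5*6 = 30)
o = -2 (o = -2 + 0 = -2)
U(X) = -60 (U(X) = -2*30 = -60)
198010 - U(307) = 198010 - 1*(-60) = 198010 + 60 = 198070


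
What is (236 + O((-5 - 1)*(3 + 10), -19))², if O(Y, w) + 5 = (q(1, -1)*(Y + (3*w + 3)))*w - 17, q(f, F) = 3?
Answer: 59876644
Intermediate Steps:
O(Y, w) = -22 + w*(9 + 3*Y + 9*w) (O(Y, w) = -5 + ((3*(Y + (3*w + 3)))*w - 17) = -5 + ((3*(Y + (3 + 3*w)))*w - 17) = -5 + ((3*(3 + Y + 3*w))*w - 17) = -5 + ((9 + 3*Y + 9*w)*w - 17) = -5 + (w*(9 + 3*Y + 9*w) - 17) = -5 + (-17 + w*(9 + 3*Y + 9*w)) = -22 + w*(9 + 3*Y + 9*w))
(236 + O((-5 - 1)*(3 + 10), -19))² = (236 + (-22 + 9*(-19) + 9*(-19)² + 3*((-5 - 1)*(3 + 10))*(-19)))² = (236 + (-22 - 171 + 9*361 + 3*(-6*13)*(-19)))² = (236 + (-22 - 171 + 3249 + 3*(-78)*(-19)))² = (236 + (-22 - 171 + 3249 + 4446))² = (236 + 7502)² = 7738² = 59876644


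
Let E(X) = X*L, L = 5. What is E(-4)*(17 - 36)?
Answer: 380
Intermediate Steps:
E(X) = 5*X (E(X) = X*5 = 5*X)
E(-4)*(17 - 36) = (5*(-4))*(17 - 36) = -20*(-19) = 380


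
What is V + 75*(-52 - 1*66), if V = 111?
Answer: -8739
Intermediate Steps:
V + 75*(-52 - 1*66) = 111 + 75*(-52 - 1*66) = 111 + 75*(-52 - 66) = 111 + 75*(-118) = 111 - 8850 = -8739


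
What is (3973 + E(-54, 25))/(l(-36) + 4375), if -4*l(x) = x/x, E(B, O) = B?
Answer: 15676/17499 ≈ 0.89582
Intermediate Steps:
l(x) = -1/4 (l(x) = -x/(4*x) = -1/4*1 = -1/4)
(3973 + E(-54, 25))/(l(-36) + 4375) = (3973 - 54)/(-1/4 + 4375) = 3919/(17499/4) = 3919*(4/17499) = 15676/17499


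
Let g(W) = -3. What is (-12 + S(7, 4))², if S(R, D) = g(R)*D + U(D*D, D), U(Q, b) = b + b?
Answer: 256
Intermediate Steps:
U(Q, b) = 2*b
S(R, D) = -D (S(R, D) = -3*D + 2*D = -D)
(-12 + S(7, 4))² = (-12 - 1*4)² = (-12 - 4)² = (-16)² = 256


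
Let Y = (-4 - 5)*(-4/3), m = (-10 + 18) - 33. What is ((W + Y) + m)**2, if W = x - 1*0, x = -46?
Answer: 3481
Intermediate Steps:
m = -25 (m = 8 - 33 = -25)
W = -46 (W = -46 - 1*0 = -46 + 0 = -46)
Y = 12 (Y = -(-36)/3 = -9*(-4/3) = 12)
((W + Y) + m)**2 = ((-46 + 12) - 25)**2 = (-34 - 25)**2 = (-59)**2 = 3481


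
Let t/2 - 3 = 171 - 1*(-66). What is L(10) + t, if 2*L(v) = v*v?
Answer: 530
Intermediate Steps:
L(v) = v²/2 (L(v) = (v*v)/2 = v²/2)
t = 480 (t = 6 + 2*(171 - 1*(-66)) = 6 + 2*(171 + 66) = 6 + 2*237 = 6 + 474 = 480)
L(10) + t = (½)*10² + 480 = (½)*100 + 480 = 50 + 480 = 530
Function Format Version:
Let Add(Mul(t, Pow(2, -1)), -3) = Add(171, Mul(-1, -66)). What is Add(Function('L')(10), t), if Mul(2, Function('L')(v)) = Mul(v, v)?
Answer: 530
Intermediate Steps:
Function('L')(v) = Mul(Rational(1, 2), Pow(v, 2)) (Function('L')(v) = Mul(Rational(1, 2), Mul(v, v)) = Mul(Rational(1, 2), Pow(v, 2)))
t = 480 (t = Add(6, Mul(2, Add(171, Mul(-1, -66)))) = Add(6, Mul(2, Add(171, 66))) = Add(6, Mul(2, 237)) = Add(6, 474) = 480)
Add(Function('L')(10), t) = Add(Mul(Rational(1, 2), Pow(10, 2)), 480) = Add(Mul(Rational(1, 2), 100), 480) = Add(50, 480) = 530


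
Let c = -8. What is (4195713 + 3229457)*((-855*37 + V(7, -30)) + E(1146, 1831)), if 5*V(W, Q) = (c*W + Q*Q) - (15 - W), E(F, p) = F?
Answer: -225144519706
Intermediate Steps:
V(W, Q) = -3 - 7*W/5 + Q²/5 (V(W, Q) = ((-8*W + Q*Q) - (15 - W))/5 = ((-8*W + Q²) + (-15 + W))/5 = ((Q² - 8*W) + (-15 + W))/5 = (-15 + Q² - 7*W)/5 = -3 - 7*W/5 + Q²/5)
(4195713 + 3229457)*((-855*37 + V(7, -30)) + E(1146, 1831)) = (4195713 + 3229457)*((-855*37 + (-3 - 7/5*7 + (⅕)*(-30)²)) + 1146) = 7425170*((-31635 + (-3 - 49/5 + (⅕)*900)) + 1146) = 7425170*((-31635 + (-3 - 49/5 + 180)) + 1146) = 7425170*((-31635 + 836/5) + 1146) = 7425170*(-157339/5 + 1146) = 7425170*(-151609/5) = -225144519706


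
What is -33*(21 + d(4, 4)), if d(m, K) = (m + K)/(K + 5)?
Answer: -2167/3 ≈ -722.33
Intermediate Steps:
d(m, K) = (K + m)/(5 + K)
-33*(21 + d(4, 4)) = -33*(21 + (4 + 4)/(5 + 4)) = -33*(21 + 8/9) = -33*197/9 = -2167/3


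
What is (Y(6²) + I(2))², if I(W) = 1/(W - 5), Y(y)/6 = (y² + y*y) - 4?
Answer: 2169975889/9 ≈ 2.4111e+8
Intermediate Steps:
Y(y) = -24 + 12*y² (Y(y) = 6*((y² + y*y) - 4) = 6*((y² + y²) - 4) = 6*(2*y² - 4) = 6*(-4 + 2*y²) = -24 + 12*y²)
I(W) = 1/(-5 + W)
(Y(6²) + I(2))² = ((-24 + 12*(6²)²) + 1/(-5 + 2))² = ((-24 + 12*36²) + 1/(-3))² = ((-24 + 12*1296) - ⅓)² = ((-24 + 15552) - ⅓)² = (15528 - ⅓)² = (46583/3)² = 2169975889/9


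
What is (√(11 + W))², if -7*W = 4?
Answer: 73/7 ≈ 10.429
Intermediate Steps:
W = -4/7 (W = -⅐*4 = -4/7 ≈ -0.57143)
(√(11 + W))² = (√(11 - 4/7))² = (√(73/7))² = (√511/7)² = 73/7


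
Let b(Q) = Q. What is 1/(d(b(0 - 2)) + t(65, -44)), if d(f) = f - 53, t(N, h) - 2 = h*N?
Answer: -1/2913 ≈ -0.00034329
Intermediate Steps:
t(N, h) = 2 + N*h (t(N, h) = 2 + h*N = 2 + N*h)
d(f) = -53 + f
1/(d(b(0 - 2)) + t(65, -44)) = 1/((-53 + (0 - 2)) + (2 + 65*(-44))) = 1/((-53 - 2) + (2 - 2860)) = 1/(-55 - 2858) = 1/(-2913) = -1/2913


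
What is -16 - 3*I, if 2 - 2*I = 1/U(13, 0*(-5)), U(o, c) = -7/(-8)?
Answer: -121/7 ≈ -17.286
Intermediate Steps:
U(o, c) = 7/8 (U(o, c) = -7*(-⅛) = 7/8)
I = 3/7 (I = 1 - 1/(2*7/8) = 1 - ½*8/7 = 1 - 4/7 = 3/7 ≈ 0.42857)
-16 - 3*I = -16 - 3*3/7 = -16 - 9/7 = -121/7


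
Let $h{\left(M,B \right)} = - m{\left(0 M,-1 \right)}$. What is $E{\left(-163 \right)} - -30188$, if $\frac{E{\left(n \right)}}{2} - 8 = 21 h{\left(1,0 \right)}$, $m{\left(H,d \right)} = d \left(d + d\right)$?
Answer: $30120$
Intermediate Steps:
$m{\left(H,d \right)} = 2 d^{2}$ ($m{\left(H,d \right)} = d 2 d = 2 d^{2}$)
$h{\left(M,B \right)} = -2$ ($h{\left(M,B \right)} = - 2 \left(-1\right)^{2} = - 2 \cdot 1 = \left(-1\right) 2 = -2$)
$E{\left(n \right)} = -68$ ($E{\left(n \right)} = 16 + 2 \cdot 21 \left(-2\right) = 16 + 2 \left(-42\right) = 16 - 84 = -68$)
$E{\left(-163 \right)} - -30188 = -68 - -30188 = -68 + 30188 = 30120$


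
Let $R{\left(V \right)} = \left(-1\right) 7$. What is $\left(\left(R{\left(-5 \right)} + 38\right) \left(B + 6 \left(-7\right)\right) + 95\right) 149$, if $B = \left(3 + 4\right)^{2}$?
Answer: $46488$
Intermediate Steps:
$B = 49$ ($B = 7^{2} = 49$)
$R{\left(V \right)} = -7$
$\left(\left(R{\left(-5 \right)} + 38\right) \left(B + 6 \left(-7\right)\right) + 95\right) 149 = \left(\left(-7 + 38\right) \left(49 + 6 \left(-7\right)\right) + 95\right) 149 = \left(31 \left(49 - 42\right) + 95\right) 149 = \left(31 \cdot 7 + 95\right) 149 = \left(217 + 95\right) 149 = 312 \cdot 149 = 46488$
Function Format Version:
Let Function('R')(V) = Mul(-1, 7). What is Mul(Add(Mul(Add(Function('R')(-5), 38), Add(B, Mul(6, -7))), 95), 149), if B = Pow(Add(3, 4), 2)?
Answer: 46488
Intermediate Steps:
B = 49 (B = Pow(7, 2) = 49)
Function('R')(V) = -7
Mul(Add(Mul(Add(Function('R')(-5), 38), Add(B, Mul(6, -7))), 95), 149) = Mul(Add(Mul(Add(-7, 38), Add(49, Mul(6, -7))), 95), 149) = Mul(Add(Mul(31, Add(49, -42)), 95), 149) = Mul(Add(Mul(31, 7), 95), 149) = Mul(Add(217, 95), 149) = Mul(312, 149) = 46488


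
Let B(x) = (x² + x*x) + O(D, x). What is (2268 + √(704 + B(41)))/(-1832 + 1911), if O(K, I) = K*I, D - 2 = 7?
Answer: 2268/79 + √4435/79 ≈ 29.552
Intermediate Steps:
D = 9 (D = 2 + 7 = 9)
O(K, I) = I*K
B(x) = 2*x² + 9*x (B(x) = (x² + x*x) + x*9 = (x² + x²) + 9*x = 2*x² + 9*x)
(2268 + √(704 + B(41)))/(-1832 + 1911) = (2268 + √(704 + 41*(9 + 2*41)))/(-1832 + 1911) = (2268 + √(704 + 41*(9 + 82)))/79 = (2268 + √(704 + 41*91))*(1/79) = (2268 + √(704 + 3731))*(1/79) = (2268 + √4435)*(1/79) = 2268/79 + √4435/79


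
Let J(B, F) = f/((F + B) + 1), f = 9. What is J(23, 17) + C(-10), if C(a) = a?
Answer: -401/41 ≈ -9.7805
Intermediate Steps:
J(B, F) = 9/(1 + B + F) (J(B, F) = 9/((F + B) + 1) = 9/((B + F) + 1) = 9/(1 + B + F))
J(23, 17) + C(-10) = 9/(1 + 23 + 17) - 10 = 9/41 - 10 = -401/41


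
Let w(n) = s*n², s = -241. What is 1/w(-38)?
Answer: -1/348004 ≈ -2.8735e-6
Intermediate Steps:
w(n) = -241*n²
1/w(-38) = 1/(-241*(-38)²) = 1/(-241*1444) = 1/(-348004) = -1/348004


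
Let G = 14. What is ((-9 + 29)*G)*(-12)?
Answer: -3360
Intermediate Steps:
((-9 + 29)*G)*(-12) = ((-9 + 29)*14)*(-12) = (20*14)*(-12) = 280*(-12) = -3360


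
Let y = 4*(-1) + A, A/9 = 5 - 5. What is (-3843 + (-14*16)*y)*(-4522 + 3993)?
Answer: 1558963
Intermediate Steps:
A = 0 (A = 9*(5 - 5) = 9*0 = 0)
y = -4 (y = 4*(-1) + 0 = -4 + 0 = -4)
(-3843 + (-14*16)*y)*(-4522 + 3993) = (-3843 - 14*16*(-4))*(-4522 + 3993) = (-3843 - 224*(-4))*(-529) = (-3843 + 896)*(-529) = -2947*(-529) = 1558963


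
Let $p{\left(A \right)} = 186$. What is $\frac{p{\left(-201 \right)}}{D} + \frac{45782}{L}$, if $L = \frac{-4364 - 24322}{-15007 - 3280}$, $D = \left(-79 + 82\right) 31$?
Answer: $\frac{418636403}{14343} \approx 29188.0$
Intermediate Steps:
$D = 93$ ($D = 3 \cdot 31 = 93$)
$L = \frac{28686}{18287}$ ($L = - \frac{28686}{-18287} = \left(-28686\right) \left(- \frac{1}{18287}\right) = \frac{28686}{18287} \approx 1.5687$)
$\frac{p{\left(-201 \right)}}{D} + \frac{45782}{L} = \frac{186}{93} + \frac{45782}{\frac{28686}{18287}} = 186 \cdot \frac{1}{93} + 45782 \cdot \frac{18287}{28686} = 2 + \frac{418607717}{14343} = \frac{418636403}{14343}$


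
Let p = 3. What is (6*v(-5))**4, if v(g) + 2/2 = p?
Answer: 20736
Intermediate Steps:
v(g) = 2 (v(g) = -1 + 3 = 2)
(6*v(-5))**4 = (6*2)**4 = 12**4 = 20736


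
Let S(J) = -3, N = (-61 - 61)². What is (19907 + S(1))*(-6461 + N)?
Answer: 167651392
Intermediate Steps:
N = 14884 (N = (-122)² = 14884)
(19907 + S(1))*(-6461 + N) = (19907 - 3)*(-6461 + 14884) = 19904*8423 = 167651392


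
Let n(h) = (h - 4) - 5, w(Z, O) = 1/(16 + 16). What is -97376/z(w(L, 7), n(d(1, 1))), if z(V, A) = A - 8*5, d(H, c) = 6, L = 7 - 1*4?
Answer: 97376/43 ≈ 2264.6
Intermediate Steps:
L = 3 (L = 7 - 4 = 3)
w(Z, O) = 1/32
n(h) = -9 + h (n(h) = (-4 + h) - 5 = -9 + h)
z(V, A) = -40 + A (z(V, A) = A - 40 = -40 + A)
-97376/z(w(L, 7), n(d(1, 1))) = -97376/(-40 + (-9 + 6)) = -97376/(-40 - 3) = -97376/(-43) = -97376*(-1/43) = 97376/43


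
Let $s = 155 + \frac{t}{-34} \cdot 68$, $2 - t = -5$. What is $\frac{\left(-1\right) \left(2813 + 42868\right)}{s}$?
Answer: $- \frac{15227}{47} \approx -323.98$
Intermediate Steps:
$t = 7$ ($t = 2 - -5 = 2 + 5 = 7$)
$s = 141$ ($s = 155 + \frac{7}{-34} \cdot 68 = 155 + 7 \left(- \frac{1}{34}\right) 68 = 155 - 14 = 141$)
$\frac{\left(-1\right) \left(2813 + 42868\right)}{s} = \frac{\left(-1\right) \left(2813 + 42868\right)}{141} = \left(-1\right) 45681 \cdot \frac{1}{141} = \left(-45681\right) \frac{1}{141} = - \frac{15227}{47}$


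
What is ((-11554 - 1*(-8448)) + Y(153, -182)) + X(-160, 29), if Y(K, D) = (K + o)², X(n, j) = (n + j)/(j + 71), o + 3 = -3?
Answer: 1850169/100 ≈ 18502.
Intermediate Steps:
o = -6 (o = -3 - 3 = -6)
X(n, j) = (j + n)/(71 + j)
Y(K, D) = (-6 + K)² (Y(K, D) = (K - 6)² = (-6 + K)²)
((-11554 - 1*(-8448)) + Y(153, -182)) + X(-160, 29) = ((-11554 - 1*(-8448)) + (-6 + 153)²) + (29 - 160)/(71 + 29) = ((-11554 + 8448) + 147²) - 131/100 = (-3106 + 21609) + (1/100)*(-131) = 18503 - 131/100 = 1850169/100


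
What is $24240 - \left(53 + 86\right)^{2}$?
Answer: $4919$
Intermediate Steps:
$24240 - \left(53 + 86\right)^{2} = 24240 - 139^{2} = 24240 - 19321 = 4919$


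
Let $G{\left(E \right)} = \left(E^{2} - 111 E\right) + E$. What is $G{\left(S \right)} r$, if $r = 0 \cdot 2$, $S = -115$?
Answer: $0$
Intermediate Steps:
$r = 0$
$G{\left(E \right)} = E^{2} - 110 E$
$G{\left(S \right)} r = - 115 \left(-110 - 115\right) 0 = \left(-115\right) \left(-225\right) 0 = 25875 \cdot 0 = 0$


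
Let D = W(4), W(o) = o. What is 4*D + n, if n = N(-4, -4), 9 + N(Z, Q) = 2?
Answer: 9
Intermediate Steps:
N(Z, Q) = -7 (N(Z, Q) = -9 + 2 = -7)
D = 4
n = -7
4*D + n = 4*4 - 7 = 16 - 7 = 9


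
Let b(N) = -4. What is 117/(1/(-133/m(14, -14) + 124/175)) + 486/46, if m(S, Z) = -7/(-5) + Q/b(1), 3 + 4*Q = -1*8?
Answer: -4947815097/672175 ≈ -7360.9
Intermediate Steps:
Q = -11/4 (Q = -¾ + (-1*8)/4 = -¾ + (¼)*(-8) = -¾ - 2 = -11/4 ≈ -2.7500)
m(S, Z) = 167/80 (m(S, Z) = -7/(-5) - 11/4/(-4) = -7*(-⅕) - 11/4*(-¼) = 7/5 + 11/16 = 167/80)
117/(1/(-133/m(14, -14) + 124/175)) + 486/46 = 117/(1/(-133/167/80 + 124/175)) + 486/46 = 117/(1/(-133*80/167 + 124*(1/175))) + 486*(1/46) = 117/(1/(-10640/167 + 124/175)) + 243/23 = 117/(1/(-1841292/29225)) + 243/23 = 117/(-29225/1841292) + 243/23 = 117*(-1841292/29225) + 243/23 = -215431164/29225 + 243/23 = -4947815097/672175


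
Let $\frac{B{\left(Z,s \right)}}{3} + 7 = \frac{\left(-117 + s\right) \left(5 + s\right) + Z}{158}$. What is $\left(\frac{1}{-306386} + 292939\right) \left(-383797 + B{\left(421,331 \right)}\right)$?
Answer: $- \frac{5423403176578851857}{48408988} \approx -1.1203 \cdot 10^{11}$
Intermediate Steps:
$B{\left(Z,s \right)} = -21 + \frac{3 Z}{158} + \frac{3 \left(-117 + s\right) \left(5 + s\right)}{158}$ ($B{\left(Z,s \right)} = -21 + 3 \frac{\left(-117 + s\right) \left(5 + s\right) + Z}{158} = -21 + 3 \left(Z + \left(-117 + s\right) \left(5 + s\right)\right) \frac{1}{158} = -21 + 3 \left(\frac{Z}{158} + \frac{\left(-117 + s\right) \left(5 + s\right)}{158}\right) = -21 + \left(\frac{3 Z}{158} + \frac{3 \left(-117 + s\right) \left(5 + s\right)}{158}\right) = -21 + \frac{3 Z}{158} + \frac{3 \left(-117 + s\right) \left(5 + s\right)}{158}$)
$\left(\frac{1}{-306386} + 292939\right) \left(-383797 + B{\left(421,331 \right)}\right) = \left(\frac{1}{-306386} + 292939\right) \left(-383797 + \left(- \frac{5073}{158} - \frac{55608}{79} + \frac{3}{158} \cdot 421 + \frac{3 \cdot 331^{2}}{158}\right)\right) = \left(- \frac{1}{306386} + 292939\right) \left(-383797 + \left(- \frac{5073}{158} - \frac{55608}{79} + \frac{1263}{158} + \frac{3}{158} \cdot 109561\right)\right) = \frac{89752408453 \left(-383797 + \left(- \frac{5073}{158} - \frac{55608}{79} + \frac{1263}{158} + \frac{328683}{158}\right)\right)}{306386} = \frac{89752408453 \left(-383797 + \frac{213657}{158}\right)}{306386} = \frac{89752408453}{306386} \left(- \frac{60426269}{158}\right) = - \frac{5423403176578851857}{48408988}$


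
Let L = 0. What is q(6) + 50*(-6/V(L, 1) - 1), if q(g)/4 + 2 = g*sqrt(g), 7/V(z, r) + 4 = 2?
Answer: 194/7 + 24*sqrt(6) ≈ 86.502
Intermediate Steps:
V(z, r) = -7/2 (V(z, r) = 7/(-4 + 2) = 7/(-2) = 7*(-1/2) = -7/2)
q(g) = -8 + 4*g**(3/2) (q(g) = -8 + 4*(g*sqrt(g)) = -8 + 4*g**(3/2))
q(6) + 50*(-6/V(L, 1) - 1) = (-8 + 4*6**(3/2)) + 50*(-6/(-7/2) - 1) = (-8 + 4*(6*sqrt(6))) + 50*(-6*(-2)/7 - 1) = (-8 + 24*sqrt(6)) + 50*(-3*(-4/7) - 1) = (-8 + 24*sqrt(6)) + 50*(12/7 - 1) = (-8 + 24*sqrt(6)) + 50*(5/7) = (-8 + 24*sqrt(6)) + 250/7 = 194/7 + 24*sqrt(6)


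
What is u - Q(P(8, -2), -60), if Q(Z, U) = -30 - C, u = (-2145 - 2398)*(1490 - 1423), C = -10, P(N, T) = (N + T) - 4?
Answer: -304361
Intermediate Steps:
P(N, T) = -4 + N + T
u = -304381 (u = -4543*67 = -304381)
Q(Z, U) = -20 (Q(Z, U) = -30 - 1*(-10) = -30 + 10 = -20)
u - Q(P(8, -2), -60) = -304381 - 1*(-20) = -304381 + 20 = -304361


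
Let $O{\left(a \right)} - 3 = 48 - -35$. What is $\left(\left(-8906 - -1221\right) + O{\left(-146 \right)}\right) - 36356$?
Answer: $-43955$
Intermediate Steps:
$O{\left(a \right)} = 86$ ($O{\left(a \right)} = 3 + \left(48 - -35\right) = 3 + \left(48 + 35\right) = 3 + 83 = 86$)
$\left(\left(-8906 - -1221\right) + O{\left(-146 \right)}\right) - 36356 = \left(\left(-8906 - -1221\right) + 86\right) - 36356 = \left(\left(-8906 + 1221\right) + 86\right) - 36356 = \left(-7685 + 86\right) - 36356 = -7599 - 36356 = -43955$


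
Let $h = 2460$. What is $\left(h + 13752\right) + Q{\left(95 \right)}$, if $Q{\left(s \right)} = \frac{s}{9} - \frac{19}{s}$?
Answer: $\frac{730006}{45} \approx 16222.0$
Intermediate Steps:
$Q{\left(s \right)} = - \frac{19}{s} + \frac{s}{9}$ ($Q{\left(s \right)} = s \frac{1}{9} - \frac{19}{s} = \frac{s}{9} - \frac{19}{s} = - \frac{19}{s} + \frac{s}{9}$)
$\left(h + 13752\right) + Q{\left(95 \right)} = \left(2460 + 13752\right) + \left(- \frac{19}{95} + \frac{1}{9} \cdot 95\right) = 16212 + \left(\left(-19\right) \frac{1}{95} + \frac{95}{9}\right) = 16212 + \left(- \frac{1}{5} + \frac{95}{9}\right) = 16212 + \frac{466}{45} = \frac{730006}{45}$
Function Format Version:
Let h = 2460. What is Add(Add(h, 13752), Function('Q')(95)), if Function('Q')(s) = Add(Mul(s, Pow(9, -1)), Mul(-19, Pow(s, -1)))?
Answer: Rational(730006, 45) ≈ 16222.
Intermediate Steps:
Function('Q')(s) = Add(Mul(-19, Pow(s, -1)), Mul(Rational(1, 9), s)) (Function('Q')(s) = Add(Mul(s, Rational(1, 9)), Mul(-19, Pow(s, -1))) = Add(Mul(Rational(1, 9), s), Mul(-19, Pow(s, -1))) = Add(Mul(-19, Pow(s, -1)), Mul(Rational(1, 9), s)))
Add(Add(h, 13752), Function('Q')(95)) = Add(Add(2460, 13752), Add(Mul(-19, Pow(95, -1)), Mul(Rational(1, 9), 95))) = Add(16212, Add(Mul(-19, Rational(1, 95)), Rational(95, 9))) = Add(16212, Add(Rational(-1, 5), Rational(95, 9))) = Add(16212, Rational(466, 45)) = Rational(730006, 45)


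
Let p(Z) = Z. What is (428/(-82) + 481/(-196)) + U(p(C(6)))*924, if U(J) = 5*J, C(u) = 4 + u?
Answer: 371201535/8036 ≈ 46192.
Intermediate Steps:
(428/(-82) + 481/(-196)) + U(p(C(6)))*924 = (428/(-82) + 481/(-196)) + (5*(4 + 6))*924 = (428*(-1/82) + 481*(-1/196)) + (5*10)*924 = (-214/41 - 481/196) + 50*924 = -61665/8036 + 46200 = 371201535/8036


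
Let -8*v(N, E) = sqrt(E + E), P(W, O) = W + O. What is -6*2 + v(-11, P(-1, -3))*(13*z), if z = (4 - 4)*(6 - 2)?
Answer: -12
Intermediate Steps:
P(W, O) = O + W
v(N, E) = -sqrt(2)*sqrt(E)/8 (v(N, E) = -sqrt(E + E)/8 = -sqrt(2)*sqrt(E)/8)
z = 0 (z = 0*4 = 0)
-6*2 + v(-11, P(-1, -3))*(13*z) = -6*2 + (-sqrt(2)*sqrt(-3 - 1)/8)*(13*0) = -12 - sqrt(2)*sqrt(-4)/8*0 = -12 - sqrt(2)*2*I/8*0 = -12 - I*sqrt(2)/4*0 = -12 + 0 = -12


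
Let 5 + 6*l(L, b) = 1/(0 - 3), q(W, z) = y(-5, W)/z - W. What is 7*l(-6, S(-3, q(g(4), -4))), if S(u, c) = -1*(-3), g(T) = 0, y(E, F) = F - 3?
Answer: -56/9 ≈ -6.2222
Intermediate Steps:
y(E, F) = -3 + F
q(W, z) = -W + (-3 + W)/z (q(W, z) = (-3 + W)/z - W = -W + (-3 + W)/z)
S(u, c) = 3
l(L, b) = -8/9 (l(L, b) = -⅚ + 1/(6*(0 - 3)) = -⅚ + (⅙)/(-3) = -⅚ + (⅙)*(-⅓) = -⅚ - 1/18 = -8/9)
7*l(-6, S(-3, q(g(4), -4))) = 7*(-8/9) = -56/9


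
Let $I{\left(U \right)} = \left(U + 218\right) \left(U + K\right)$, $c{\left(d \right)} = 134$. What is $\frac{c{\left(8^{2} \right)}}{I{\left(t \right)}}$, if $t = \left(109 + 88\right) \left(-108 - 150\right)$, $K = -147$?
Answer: $\frac{67}{1289820792} \approx 5.1945 \cdot 10^{-8}$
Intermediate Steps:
$t = -50826$ ($t = 197 \left(-258\right) = -50826$)
$I{\left(U \right)} = \left(-147 + U\right) \left(218 + U\right)$ ($I{\left(U \right)} = \left(U + 218\right) \left(U - 147\right) = \left(218 + U\right) \left(-147 + U\right) = \left(-147 + U\right) \left(218 + U\right)$)
$\frac{c{\left(8^{2} \right)}}{I{\left(t \right)}} = \frac{134}{-32046 + \left(-50826\right)^{2} + 71 \left(-50826\right)} = \frac{134}{-32046 + 2583282276 - 3608646} = \frac{134}{2579641584} = 134 \cdot \frac{1}{2579641584} = \frac{67}{1289820792}$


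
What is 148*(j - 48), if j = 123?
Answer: 11100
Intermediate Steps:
148*(j - 48) = 148*(123 - 48) = 148*75 = 11100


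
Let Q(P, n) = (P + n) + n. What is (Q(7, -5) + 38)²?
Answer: 1225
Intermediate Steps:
Q(P, n) = P + 2*n
(Q(7, -5) + 38)² = ((7 + 2*(-5)) + 38)² = ((7 - 10) + 38)² = (-3 + 38)² = 35² = 1225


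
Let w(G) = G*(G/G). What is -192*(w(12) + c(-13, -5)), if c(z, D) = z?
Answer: 192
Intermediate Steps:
w(G) = G (w(G) = G*1 = G)
-192*(w(12) + c(-13, -5)) = -192*(12 - 13) = -192*(-1) = 192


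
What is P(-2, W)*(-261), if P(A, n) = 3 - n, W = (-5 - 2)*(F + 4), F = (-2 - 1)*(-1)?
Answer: -13572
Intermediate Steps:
F = 3 (F = -3*(-1) = 3)
W = -49 (W = (-5 - 2)*(3 + 4) = -7*7 = -49)
P(-2, W)*(-261) = (3 - 1*(-49))*(-261) = (3 + 49)*(-261) = 52*(-261) = -13572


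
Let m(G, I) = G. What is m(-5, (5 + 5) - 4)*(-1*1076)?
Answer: 5380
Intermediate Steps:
m(-5, (5 + 5) - 4)*(-1*1076) = -(-5)*1076 = -5*(-1076) = 5380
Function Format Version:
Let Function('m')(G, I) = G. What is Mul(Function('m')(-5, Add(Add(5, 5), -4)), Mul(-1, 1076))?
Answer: 5380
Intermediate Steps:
Mul(Function('m')(-5, Add(Add(5, 5), -4)), Mul(-1, 1076)) = Mul(-5, Mul(-1, 1076)) = Mul(-5, -1076) = 5380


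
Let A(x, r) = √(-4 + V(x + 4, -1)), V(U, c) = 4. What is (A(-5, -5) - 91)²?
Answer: 8281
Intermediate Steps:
A(x, r) = 0 (A(x, r) = √(-4 + 4) = √0 = 0)
(A(-5, -5) - 91)² = (0 - 91)² = (-91)² = 8281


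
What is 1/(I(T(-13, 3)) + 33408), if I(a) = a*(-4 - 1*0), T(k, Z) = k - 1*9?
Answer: 1/33496 ≈ 2.9854e-5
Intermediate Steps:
T(k, Z) = -9 + k (T(k, Z) = k - 9 = -9 + k)
I(a) = -4*a (I(a) = a*(-4 + 0) = a*(-4) = -4*a)
1/(I(T(-13, 3)) + 33408) = 1/(-4*(-9 - 13) + 33408) = 1/(-4*(-22) + 33408) = 1/(88 + 33408) = 1/33496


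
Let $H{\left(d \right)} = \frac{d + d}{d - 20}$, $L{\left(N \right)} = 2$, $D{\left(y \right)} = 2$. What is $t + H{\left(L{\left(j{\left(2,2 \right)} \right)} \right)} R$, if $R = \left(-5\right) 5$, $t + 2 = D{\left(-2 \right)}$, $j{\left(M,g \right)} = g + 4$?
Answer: $\frac{50}{9} \approx 5.5556$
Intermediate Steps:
$j{\left(M,g \right)} = 4 + g$
$t = 0$ ($t = -2 + 2 = 0$)
$R = -25$
$H{\left(d \right)} = \frac{2 d}{-20 + d}$
$t + H{\left(L{\left(j{\left(2,2 \right)} \right)} \right)} R = 0 + 2 \cdot 2 \frac{1}{-20 + 2} \left(-25\right) = 0 + 2 \cdot 2 \frac{1}{-18} \left(-25\right) = 0 + 2 \cdot 2 \left(- \frac{1}{18}\right) \left(-25\right) = 0 - - \frac{50}{9} = 0 + \frac{50}{9} = \frac{50}{9}$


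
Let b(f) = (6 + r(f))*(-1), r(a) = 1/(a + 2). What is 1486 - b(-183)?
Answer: 270051/181 ≈ 1492.0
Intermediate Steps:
r(a) = 1/(2 + a)
b(f) = -6 - 1/(2 + f) (b(f) = (6 + 1/(2 + f))*(-1) = -6 - 1/(2 + f))
1486 - b(-183) = 1486 - (-13 - 6*(-183))/(2 - 183) = 1486 - (-13 + 1098)/(-181) = 1486 - (-1)*1085/181 = 1486 - 1*(-1085/181) = 1486 + 1085/181 = 270051/181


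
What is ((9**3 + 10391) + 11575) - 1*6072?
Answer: 16623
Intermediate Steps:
((9**3 + 10391) + 11575) - 1*6072 = ((729 + 10391) + 11575) - 6072 = (11120 + 11575) - 6072 = 22695 - 6072 = 16623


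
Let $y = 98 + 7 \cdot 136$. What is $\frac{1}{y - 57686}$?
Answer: $- \frac{1}{56636} \approx -1.7657 \cdot 10^{-5}$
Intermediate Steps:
$y = 1050$ ($y = 98 + 952 = 1050$)
$\frac{1}{y - 57686} = \frac{1}{1050 - 57686} = \frac{1}{-56636} = - \frac{1}{56636}$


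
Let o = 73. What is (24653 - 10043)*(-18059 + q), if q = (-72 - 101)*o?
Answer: -448351680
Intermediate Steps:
q = -12629 (q = (-72 - 101)*73 = -173*73 = -12629)
(24653 - 10043)*(-18059 + q) = (24653 - 10043)*(-18059 - 12629) = 14610*(-30688) = -448351680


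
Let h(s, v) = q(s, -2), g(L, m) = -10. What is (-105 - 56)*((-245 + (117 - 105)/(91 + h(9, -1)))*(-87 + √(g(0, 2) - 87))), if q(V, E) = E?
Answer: -305254551/89 + 3508673*I*√97/89 ≈ -3.4298e+6 + 3.8827e+5*I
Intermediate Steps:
h(s, v) = -2
(-105 - 56)*((-245 + (117 - 105)/(91 + h(9, -1)))*(-87 + √(g(0, 2) - 87))) = (-105 - 56)*((-245 + (117 - 105)/(91 - 2))*(-87 + √(-10 - 87))) = -161*(-245 + 12/89)*(-87 + √(-97)) = -161*(-245 + 12*(1/89))*(-87 + I*√97) = -161*(-245 + 12/89)*(-87 + I*√97) = -(-3508673)*(-87 + I*√97)/89 = -161*(1895991/89 - 21793*I*√97/89) = -305254551/89 + 3508673*I*√97/89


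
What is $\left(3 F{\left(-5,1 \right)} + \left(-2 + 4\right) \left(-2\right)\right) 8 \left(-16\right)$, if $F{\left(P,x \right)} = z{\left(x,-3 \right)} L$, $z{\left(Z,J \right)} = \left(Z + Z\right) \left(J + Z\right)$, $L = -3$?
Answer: $-4096$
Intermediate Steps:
$z{\left(Z,J \right)} = 2 Z \left(J + Z\right)$
$F{\left(P,x \right)} = - 6 x \left(-3 + x\right)$ ($F{\left(P,x \right)} = 2 x \left(-3 + x\right) \left(-3\right) = - 6 x \left(-3 + x\right)$)
$\left(3 F{\left(-5,1 \right)} + \left(-2 + 4\right) \left(-2\right)\right) 8 \left(-16\right) = \left(3 \cdot 6 \cdot 1 \left(3 - 1\right) + \left(-2 + 4\right) \left(-2\right)\right) 8 \left(-16\right) = \left(3 \cdot 6 \cdot 1 \left(3 - 1\right) + 2 \left(-2\right)\right) 8 \left(-16\right) = \left(3 \cdot 6 \cdot 1 \cdot 2 - 4\right) 8 \left(-16\right) = \left(3 \cdot 12 - 4\right) 8 \left(-16\right) = \left(36 - 4\right) 8 \left(-16\right) = 32 \cdot 8 \left(-16\right) = 256 \left(-16\right) = -4096$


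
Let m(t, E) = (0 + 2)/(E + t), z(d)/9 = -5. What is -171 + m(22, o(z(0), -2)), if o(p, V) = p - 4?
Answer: -4619/27 ≈ -171.07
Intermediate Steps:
z(d) = -45 (z(d) = 9*(-5) = -45)
o(p, V) = -4 + p
m(t, E) = 2/(E + t)
-171 + m(22, o(z(0), -2)) = -171 + 2/((-4 - 45) + 22) = -171 + 2/(-49 + 22) = -171 + 2/(-27) = -171 + 2*(-1/27) = -171 - 2/27 = -4619/27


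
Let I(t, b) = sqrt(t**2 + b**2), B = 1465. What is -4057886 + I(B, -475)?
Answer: -4057886 + 5*sqrt(94874) ≈ -4.0563e+6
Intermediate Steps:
I(t, b) = sqrt(b**2 + t**2)
-4057886 + I(B, -475) = -4057886 + sqrt((-475)**2 + 1465**2) = -4057886 + sqrt(225625 + 2146225) = -4057886 + sqrt(2371850) = -4057886 + 5*sqrt(94874)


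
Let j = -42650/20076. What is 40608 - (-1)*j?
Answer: 407601779/10038 ≈ 40606.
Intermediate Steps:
j = -21325/10038 (j = -42650*1/20076 = -21325/10038 ≈ -2.1244)
40608 - (-1)*j = 40608 - (-1)*(-21325)/10038 = 40608 - 1*21325/10038 = 40608 - 21325/10038 = 407601779/10038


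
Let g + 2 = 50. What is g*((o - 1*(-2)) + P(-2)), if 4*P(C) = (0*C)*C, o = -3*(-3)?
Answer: 528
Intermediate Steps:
o = 9
g = 48 (g = -2 + 50 = 48)
P(C) = 0 (P(C) = ((0*C)*C)/4 = (0*C)/4 = (¼)*0 = 0)
g*((o - 1*(-2)) + P(-2)) = 48*((9 - 1*(-2)) + 0) = 48*((9 + 2) + 0) = 48*(11 + 0) = 48*11 = 528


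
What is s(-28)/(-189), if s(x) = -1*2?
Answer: 2/189 ≈ 0.010582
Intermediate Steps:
s(x) = -2
s(-28)/(-189) = -2/(-189) = -2*(-1/189) = 2/189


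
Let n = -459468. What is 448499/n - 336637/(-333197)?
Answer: 5235407813/153093359196 ≈ 0.034198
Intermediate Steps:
448499/n - 336637/(-333197) = 448499/(-459468) - 336637/(-333197) = 448499*(-1/459468) - 336637*(-1/333197) = -448499/459468 + 336637/333197 = 5235407813/153093359196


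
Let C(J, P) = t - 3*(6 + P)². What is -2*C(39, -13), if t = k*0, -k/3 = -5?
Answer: 294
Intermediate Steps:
k = 15 (k = -3*(-5) = 15)
t = 0 (t = 15*0 = 0)
C(J, P) = -3*(6 + P)² (C(J, P) = 0 - 3*(6 + P)² = -3*(6 + P)²)
-2*C(39, -13) = -(-6)*(6 - 13)² = -(-6)*(-7)² = -(-6)*49 = -2*(-147) = 294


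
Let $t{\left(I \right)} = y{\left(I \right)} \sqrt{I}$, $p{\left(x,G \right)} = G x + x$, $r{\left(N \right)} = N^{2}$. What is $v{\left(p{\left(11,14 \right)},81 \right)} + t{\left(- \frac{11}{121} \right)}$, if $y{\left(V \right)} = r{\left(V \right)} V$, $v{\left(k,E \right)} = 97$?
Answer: $97 - \frac{i \sqrt{11}}{14641} \approx 97.0 - 0.00022653 i$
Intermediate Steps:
$p{\left(x,G \right)} = x + G x$
$y{\left(V \right)} = V^{3}$ ($y{\left(V \right)} = V^{2} V = V^{3}$)
$t{\left(I \right)} = I^{\frac{7}{2}}$ ($t{\left(I \right)} = I^{3} \sqrt{I} = I^{\frac{7}{2}}$)
$v{\left(p{\left(11,14 \right)},81 \right)} + t{\left(- \frac{11}{121} \right)} = 97 + \left(- \frac{11}{121}\right)^{\frac{7}{2}} = 97 + \left(\left(-11\right) \frac{1}{121}\right)^{\frac{7}{2}} = 97 + \left(- \frac{1}{11}\right)^{\frac{7}{2}} = 97 - \frac{i \sqrt{11}}{14641}$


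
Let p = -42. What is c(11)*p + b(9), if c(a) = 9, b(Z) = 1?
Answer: -377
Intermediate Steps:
c(11)*p + b(9) = 9*(-42) + 1 = -378 + 1 = -377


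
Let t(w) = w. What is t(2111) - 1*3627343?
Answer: -3625232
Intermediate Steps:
t(2111) - 1*3627343 = 2111 - 1*3627343 = 2111 - 3627343 = -3625232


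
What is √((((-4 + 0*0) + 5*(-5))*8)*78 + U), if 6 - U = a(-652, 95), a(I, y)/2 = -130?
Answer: I*√17830 ≈ 133.53*I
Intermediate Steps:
a(I, y) = -260 (a(I, y) = 2*(-130) = -260)
U = 266 (U = 6 - 1*(-260) = 6 + 260 = 266)
√((((-4 + 0*0) + 5*(-5))*8)*78 + U) = √((((-4 + 0*0) + 5*(-5))*8)*78 + 266) = √((((-4 + 0) - 25)*8)*78 + 266) = √(((-4 - 25)*8)*78 + 266) = √(-29*8*78 + 266) = √(-232*78 + 266) = √(-18096 + 266) = √(-17830) = I*√17830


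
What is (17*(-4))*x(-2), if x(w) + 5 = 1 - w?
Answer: 136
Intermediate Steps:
x(w) = -4 - w (x(w) = -5 + (1 - w) = -4 - w)
(17*(-4))*x(-2) = (17*(-4))*(-4 - 1*(-2)) = -68*(-4 + 2) = -68*(-2) = 136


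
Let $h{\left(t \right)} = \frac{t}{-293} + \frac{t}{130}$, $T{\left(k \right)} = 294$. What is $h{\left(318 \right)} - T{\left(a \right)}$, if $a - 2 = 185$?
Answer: $- \frac{5573313}{19045} \approx -292.64$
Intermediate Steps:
$a = 187$ ($a = 2 + 185 = 187$)
$h{\left(t \right)} = \frac{163 t}{38090}$ ($h{\left(t \right)} = t \left(- \frac{1}{293}\right) + t \frac{1}{130} = - \frac{t}{293} + \frac{t}{130} = \frac{163 t}{38090}$)
$h{\left(318 \right)} - T{\left(a \right)} = \frac{163}{38090} \cdot 318 - 294 = \frac{25917}{19045} - 294 = - \frac{5573313}{19045}$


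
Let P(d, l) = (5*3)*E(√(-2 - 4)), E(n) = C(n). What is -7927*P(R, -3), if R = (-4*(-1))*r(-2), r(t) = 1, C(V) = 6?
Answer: -713430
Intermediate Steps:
E(n) = 6
R = 4 (R = -4*(-1)*1 = 4*1 = 4)
P(d, l) = 90 (P(d, l) = (5*3)*6 = 15*6 = 90)
-7927*P(R, -3) = -7927*90 = -713430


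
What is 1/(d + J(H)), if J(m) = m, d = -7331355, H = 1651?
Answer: -1/7329704 ≈ -1.3643e-7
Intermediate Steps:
1/(d + J(H)) = 1/(-7331355 + 1651) = 1/(-7329704) = -1/7329704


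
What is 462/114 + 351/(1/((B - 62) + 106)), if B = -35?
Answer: 60098/19 ≈ 3163.1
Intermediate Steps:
462/114 + 351/(1/((B - 62) + 106)) = 462/114 + 351/(1/((-35 - 62) + 106)) = 462*(1/114) + 351/(1/(-97 + 106)) = 77/19 + 351/(1/9) = 77/19 + 351*9 = 77/19 + 3159 = 60098/19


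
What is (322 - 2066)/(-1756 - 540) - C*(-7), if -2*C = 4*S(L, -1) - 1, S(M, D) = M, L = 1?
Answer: -5591/574 ≈ -9.7404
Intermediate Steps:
C = -3/2 (C = -(4*1 - 1)/2 = -(4 - 1)/2 = -½*3 = -3/2 ≈ -1.5000)
(322 - 2066)/(-1756 - 540) - C*(-7) = (322 - 2066)/(-1756 - 540) - (-3)*(-7)/2 = -1744/(-2296) - 1*21/2 = -1744*(-1/2296) - 21/2 = 218/287 - 21/2 = -5591/574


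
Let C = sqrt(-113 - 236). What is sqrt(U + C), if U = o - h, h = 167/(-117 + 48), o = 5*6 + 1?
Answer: sqrt(159114 + 4761*I*sqrt(349))/69 ≈ 5.9878 + 1.56*I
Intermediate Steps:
o = 31 (o = 30 + 1 = 31)
h = -167/69 (h = 167/(-69) = 167*(-1/69) = -167/69 ≈ -2.4203)
U = 2306/69 (U = 31 - 1*(-167/69) = 31 + 167/69 = 2306/69 ≈ 33.420)
C = I*sqrt(349) (C = sqrt(-349) = I*sqrt(349) ≈ 18.682*I)
sqrt(U + C) = sqrt(2306/69 + I*sqrt(349))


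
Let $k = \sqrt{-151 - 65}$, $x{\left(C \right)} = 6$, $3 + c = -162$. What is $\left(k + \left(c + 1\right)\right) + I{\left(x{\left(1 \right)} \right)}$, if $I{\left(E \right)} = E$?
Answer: $-158 + 6 i \sqrt{6} \approx -158.0 + 14.697 i$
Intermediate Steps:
$c = -165$ ($c = -3 - 162 = -165$)
$k = 6 i \sqrt{6}$ ($k = \sqrt{-216} = 6 i \sqrt{6} \approx 14.697 i$)
$\left(k + \left(c + 1\right)\right) + I{\left(x{\left(1 \right)} \right)} = \left(6 i \sqrt{6} + \left(-165 + 1\right)\right) + 6 = \left(6 i \sqrt{6} - 164\right) + 6 = \left(-164 + 6 i \sqrt{6}\right) + 6 = -158 + 6 i \sqrt{6}$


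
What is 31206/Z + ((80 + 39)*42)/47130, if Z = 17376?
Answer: 43266223/22748080 ≈ 1.9020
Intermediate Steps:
31206/Z + ((80 + 39)*42)/47130 = 31206/17376 + ((80 + 39)*42)/47130 = 31206*(1/17376) + (119*42)*(1/47130) = 5201/2896 + 4998*(1/47130) = 5201/2896 + 833/7855 = 43266223/22748080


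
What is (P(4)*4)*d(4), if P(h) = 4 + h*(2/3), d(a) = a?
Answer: 320/3 ≈ 106.67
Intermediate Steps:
P(h) = 4 + 2*h/3 (P(h) = 4 + h*(2*(⅓)) = 4 + h*(⅔) = 4 + 2*h/3)
(P(4)*4)*d(4) = ((4 + (⅔)*4)*4)*4 = ((4 + 8/3)*4)*4 = ((20/3)*4)*4 = (80/3)*4 = 320/3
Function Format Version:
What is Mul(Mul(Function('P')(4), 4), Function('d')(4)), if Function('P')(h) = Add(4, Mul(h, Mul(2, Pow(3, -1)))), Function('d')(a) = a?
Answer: Rational(320, 3) ≈ 106.67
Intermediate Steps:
Function('P')(h) = Add(4, Mul(Rational(2, 3), h)) (Function('P')(h) = Add(4, Mul(h, Mul(2, Rational(1, 3)))) = Add(4, Mul(h, Rational(2, 3))) = Add(4, Mul(Rational(2, 3), h)))
Mul(Mul(Function('P')(4), 4), Function('d')(4)) = Mul(Mul(Add(4, Mul(Rational(2, 3), 4)), 4), 4) = Mul(Mul(Add(4, Rational(8, 3)), 4), 4) = Mul(Mul(Rational(20, 3), 4), 4) = Mul(Rational(80, 3), 4) = Rational(320, 3)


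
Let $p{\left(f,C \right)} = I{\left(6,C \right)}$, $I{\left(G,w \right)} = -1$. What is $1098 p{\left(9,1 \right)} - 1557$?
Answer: $-2655$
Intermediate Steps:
$p{\left(f,C \right)} = -1$
$1098 p{\left(9,1 \right)} - 1557 = 1098 \left(-1\right) - 1557 = -1098 - 1557 = -2655$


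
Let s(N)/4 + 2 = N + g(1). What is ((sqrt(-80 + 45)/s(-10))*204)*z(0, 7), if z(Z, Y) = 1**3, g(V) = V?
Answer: -51*I*sqrt(35)/11 ≈ -27.429*I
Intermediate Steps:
z(Z, Y) = 1
s(N) = -4 + 4*N (s(N) = -8 + 4*(N + 1) = -8 + 4*(1 + N) = -8 + (4 + 4*N) = -4 + 4*N)
((sqrt(-80 + 45)/s(-10))*204)*z(0, 7) = ((sqrt(-80 + 45)/(-4 + 4*(-10)))*204)*1 = ((sqrt(-35)/(-4 - 40))*204)*1 = (((I*sqrt(35))/(-44))*204)*1 = (((I*sqrt(35))*(-1/44))*204)*1 = (-I*sqrt(35)/44*204)*1 = -51*I*sqrt(35)/11*1 = -51*I*sqrt(35)/11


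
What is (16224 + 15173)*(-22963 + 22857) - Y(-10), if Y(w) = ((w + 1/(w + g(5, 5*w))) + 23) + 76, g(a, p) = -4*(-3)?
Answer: -6656343/2 ≈ -3.3282e+6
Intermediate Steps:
g(a, p) = 12
Y(w) = 99 + w + 1/(12 + w) (Y(w) = ((w + 1/(w + 12)) + 23) + 76 = ((w + 1/(12 + w)) + 23) + 76 = (23 + w + 1/(12 + w)) + 76 = 99 + w + 1/(12 + w))
(16224 + 15173)*(-22963 + 22857) - Y(-10) = (16224 + 15173)*(-22963 + 22857) - (1189 + (-10)**2 + 111*(-10))/(12 - 10) = 31397*(-106) - (1189 + 100 - 1110)/2 = -3328082 - 179/2 = -6656343/2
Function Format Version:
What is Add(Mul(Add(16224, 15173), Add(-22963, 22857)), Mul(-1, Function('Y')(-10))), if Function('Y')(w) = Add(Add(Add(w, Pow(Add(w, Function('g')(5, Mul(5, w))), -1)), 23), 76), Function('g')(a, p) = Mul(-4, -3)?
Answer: Rational(-6656343, 2) ≈ -3.3282e+6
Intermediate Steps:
Function('g')(a, p) = 12
Function('Y')(w) = Add(99, w, Pow(Add(12, w), -1)) (Function('Y')(w) = Add(Add(Add(w, Pow(Add(w, 12), -1)), 23), 76) = Add(Add(Add(w, Pow(Add(12, w), -1)), 23), 76) = Add(Add(23, w, Pow(Add(12, w), -1)), 76) = Add(99, w, Pow(Add(12, w), -1)))
Add(Mul(Add(16224, 15173), Add(-22963, 22857)), Mul(-1, Function('Y')(-10))) = Add(Mul(Add(16224, 15173), Add(-22963, 22857)), Mul(-1, Mul(Pow(Add(12, -10), -1), Add(1189, Pow(-10, 2), Mul(111, -10))))) = Add(Mul(31397, -106), Mul(-1, Mul(Pow(2, -1), Add(1189, 100, -1110)))) = Add(-3328082, Mul(-1, Mul(Rational(1, 2), 179))) = Add(-3328082, Mul(-1, Rational(179, 2))) = Add(-3328082, Rational(-179, 2)) = Rational(-6656343, 2)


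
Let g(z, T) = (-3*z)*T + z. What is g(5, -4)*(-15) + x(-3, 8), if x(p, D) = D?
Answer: -967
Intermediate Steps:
g(z, T) = z - 3*T*z (g(z, T) = -3*T*z + z = z - 3*T*z)
g(5, -4)*(-15) + x(-3, 8) = (5*(1 - 3*(-4)))*(-15) + 8 = (5*(1 + 12))*(-15) + 8 = (5*13)*(-15) + 8 = 65*(-15) + 8 = -975 + 8 = -967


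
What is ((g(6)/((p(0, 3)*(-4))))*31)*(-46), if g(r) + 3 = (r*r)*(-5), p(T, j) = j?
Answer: -43493/2 ≈ -21747.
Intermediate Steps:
g(r) = -3 - 5*r² (g(r) = -3 + (r*r)*(-5) = -3 + r²*(-5) = -3 - 5*r²)
((g(6)/((p(0, 3)*(-4))))*31)*(-46) = (((-3 - 5*6²)/((3*(-4))))*31)*(-46) = (((-3 - 5*36)/(-12))*31)*(-46) = (((-3 - 180)*(-1/12))*31)*(-46) = (-183*(-1/12)*31)*(-46) = ((61/4)*31)*(-46) = (1891/4)*(-46) = -43493/2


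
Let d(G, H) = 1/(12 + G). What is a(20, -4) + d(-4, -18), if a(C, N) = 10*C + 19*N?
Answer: 993/8 ≈ 124.13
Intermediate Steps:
a(20, -4) + d(-4, -18) = (10*20 + 19*(-4)) + 1/(12 - 4) = (200 - 76) + 1/8 = 124 + ⅛ = 993/8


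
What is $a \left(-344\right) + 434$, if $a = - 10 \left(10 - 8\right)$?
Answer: $7314$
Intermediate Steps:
$a = -20$ ($a = \left(-10\right) 2 = -20$)
$a \left(-344\right) + 434 = \left(-20\right) \left(-344\right) + 434 = 6880 + 434 = 7314$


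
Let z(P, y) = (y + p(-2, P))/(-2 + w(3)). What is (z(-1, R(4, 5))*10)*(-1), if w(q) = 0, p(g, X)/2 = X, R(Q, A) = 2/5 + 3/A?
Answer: -5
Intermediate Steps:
R(Q, A) = ⅖ + 3/A (R(Q, A) = 2*(⅕) + 3/A = ⅖ + 3/A)
p(g, X) = 2*X
z(P, y) = -P - y/2 (z(P, y) = (y + 2*P)/(-2 + 0) = (y + 2*P)/(-2) = (y + 2*P)*(-½) = -P - y/2)
(z(-1, R(4, 5))*10)*(-1) = ((-1*(-1) - (⅖ + 3/5)/2)*10)*(-1) = ((1 - (⅖ + 3*(⅕))/2)*10)*(-1) = ((1 - (⅖ + ⅗)/2)*10)*(-1) = ((1 - ½*1)*10)*(-1) = ((1 - ½)*10)*(-1) = ((½)*10)*(-1) = 5*(-1) = -5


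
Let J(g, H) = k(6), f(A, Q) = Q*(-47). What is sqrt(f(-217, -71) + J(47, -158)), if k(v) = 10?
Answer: sqrt(3347) ≈ 57.853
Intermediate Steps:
f(A, Q) = -47*Q
J(g, H) = 10
sqrt(f(-217, -71) + J(47, -158)) = sqrt(-47*(-71) + 10) = sqrt(3337 + 10) = sqrt(3347)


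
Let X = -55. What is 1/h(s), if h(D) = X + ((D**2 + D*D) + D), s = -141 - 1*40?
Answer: 1/65286 ≈ 1.5317e-5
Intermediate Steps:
s = -181 (s = -141 - 40 = -181)
h(D) = -55 + D + 2*D**2 (h(D) = -55 + ((D**2 + D*D) + D) = -55 + ((D**2 + D**2) + D) = -55 + (2*D**2 + D) = -55 + (D + 2*D**2) = -55 + D + 2*D**2)
1/h(s) = 1/(-55 - 181 + 2*(-181)**2) = 1/(-55 - 181 + 2*32761) = 1/(-55 - 181 + 65522) = 1/65286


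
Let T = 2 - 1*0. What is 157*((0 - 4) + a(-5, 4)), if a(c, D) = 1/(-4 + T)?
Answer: -1413/2 ≈ -706.50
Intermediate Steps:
T = 2 (T = 2 + 0 = 2)
a(c, D) = -½ (a(c, D) = 1/(-4 + 2) = 1/(-2) = -½)
157*((0 - 4) + a(-5, 4)) = 157*((0 - 4) - ½) = 157*(-4 - ½) = 157*(-9/2) = -1413/2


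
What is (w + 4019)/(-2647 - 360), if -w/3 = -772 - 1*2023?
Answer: -12404/3007 ≈ -4.1250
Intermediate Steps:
w = 8385 (w = -3*(-772 - 1*2023) = -3*(-772 - 2023) = -3*(-2795) = 8385)
(w + 4019)/(-2647 - 360) = (8385 + 4019)/(-2647 - 360) = 12404/(-3007) = 12404*(-1/3007) = -12404/3007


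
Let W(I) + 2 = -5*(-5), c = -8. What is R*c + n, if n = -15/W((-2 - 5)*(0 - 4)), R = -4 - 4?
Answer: 1457/23 ≈ 63.348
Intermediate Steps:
R = -8
W(I) = 23 (W(I) = -2 - 5*(-5) = -2 + 25 = 23)
n = -15/23 ≈ -0.65217
R*c + n = -8*(-8) - 15/23 = 64 - 15/23 = 1457/23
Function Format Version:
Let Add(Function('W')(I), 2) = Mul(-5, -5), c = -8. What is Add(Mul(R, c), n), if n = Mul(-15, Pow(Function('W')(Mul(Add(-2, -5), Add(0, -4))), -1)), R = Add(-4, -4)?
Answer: Rational(1457, 23) ≈ 63.348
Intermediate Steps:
R = -8
Function('W')(I) = 23 (Function('W')(I) = Add(-2, Mul(-5, -5)) = Add(-2, 25) = 23)
n = Rational(-15, 23) (n = Mul(-15, Pow(23, -1)) = Mul(-15, Rational(1, 23)) = Rational(-15, 23) ≈ -0.65217)
Add(Mul(R, c), n) = Add(Mul(-8, -8), Rational(-15, 23)) = Add(64, Rational(-15, 23)) = Rational(1457, 23)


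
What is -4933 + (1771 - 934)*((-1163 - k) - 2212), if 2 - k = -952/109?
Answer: -309428362/109 ≈ -2.8388e+6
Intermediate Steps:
k = 1170/109 (k = 2 - (-952)/109 = 2 - 1*(-952/109) = 2 + 952/109 = 1170/109 ≈ 10.734)
-4933 + (1771 - 934)*((-1163 - k) - 2212) = -4933 + (1771 - 934)*((-1163 - 1*1170/109) - 2212) = -4933 + 837*((-1163 - 1170/109) - 2212) = -4933 + 837*(-127937/109 - 2212) = -4933 + 837*(-369045/109) = -4933 - 308890665/109 = -309428362/109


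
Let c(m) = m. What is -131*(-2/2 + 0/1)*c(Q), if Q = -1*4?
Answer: -524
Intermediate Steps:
Q = -4
-131*(-2/2 + 0/1)*c(Q) = -131*(-2/2 + 0/1)*(-4) = -131*(-2*½ + 0*1)*(-4) = -131*(-1 + 0)*(-4) = -(-131)*(-4) = -131*4 = -524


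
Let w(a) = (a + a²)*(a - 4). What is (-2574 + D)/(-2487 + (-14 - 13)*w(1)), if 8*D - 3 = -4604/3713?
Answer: 76451561/69061800 ≈ 1.1070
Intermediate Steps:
w(a) = (-4 + a)*(a + a²) (w(a) = (a + a²)*(-4 + a) = (-4 + a)*(a + a²))
D = 6535/29704 (D = 3/8 + (-4604/3713)/8 = 3/8 + (-4604*1/3713)/8 = 3/8 + (⅛)*(-4604/3713) = 3/8 - 1151/7426 = 6535/29704 ≈ 0.22000)
(-2574 + D)/(-2487 + (-14 - 13)*w(1)) = (-2574 + 6535/29704)/(-2487 + (-14 - 13)*(1*(-4 + 1² - 3*1))) = -76451561/(29704*(-2487 - 27*(-4 + 1 - 3))) = -76451561/(29704*(-2487 - 27*(-6))) = -76451561/(29704*(-2487 + 162)) = -76451561/29704/(-2325) = -76451561/29704*(-1/2325) = 76451561/69061800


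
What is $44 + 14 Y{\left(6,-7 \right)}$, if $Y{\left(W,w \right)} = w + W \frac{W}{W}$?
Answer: $30$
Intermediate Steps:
$Y{\left(W,w \right)} = W + w$ ($Y{\left(W,w \right)} = w + W 1 = w + W = W + w$)
$44 + 14 Y{\left(6,-7 \right)} = 44 + 14 \left(6 - 7\right) = 44 + 14 \left(-1\right) = 44 - 14 = 30$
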